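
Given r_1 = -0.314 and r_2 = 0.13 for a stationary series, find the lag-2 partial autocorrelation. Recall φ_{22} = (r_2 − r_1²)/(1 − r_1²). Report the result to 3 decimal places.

0.035

φ_{22} = (r_2 − r_1²) / (1 − r_1²)
r_1² = (-0.314)² = 0.098596
Numerator = 0.13 − 0.0986 = 0.0314; denominator = 1 − 0.0986 = 0.9014
φ_{22} = 0.0314 / 0.9014 = 0.035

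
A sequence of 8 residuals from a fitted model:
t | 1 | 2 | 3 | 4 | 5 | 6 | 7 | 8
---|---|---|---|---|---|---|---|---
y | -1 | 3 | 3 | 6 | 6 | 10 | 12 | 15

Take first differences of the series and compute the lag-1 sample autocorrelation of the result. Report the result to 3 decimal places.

First differences Δy: 4, 0, 3, 0, 4, 2, 3
Mean of differences = 2.2857
Numerator Σ(Δy_t−Δȳ)(Δy_{t+1}−Δȳ) = -11.7959
Denominator Σ(Δy_t−Δȳ)² = 17.4286
r_1(Δy) = -11.7959 / 17.4286 = -0.677

-0.677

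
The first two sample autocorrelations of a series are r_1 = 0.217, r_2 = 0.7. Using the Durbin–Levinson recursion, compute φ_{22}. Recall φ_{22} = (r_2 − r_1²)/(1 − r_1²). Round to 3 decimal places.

φ_{22} = (r_2 − r_1²) / (1 − r_1²)
r_1² = (0.217)² = 0.047089
Numerator = 0.7 − 0.0471 = 0.6529; denominator = 1 − 0.0471 = 0.9529
φ_{22} = 0.6529 / 0.9529 = 0.685

0.685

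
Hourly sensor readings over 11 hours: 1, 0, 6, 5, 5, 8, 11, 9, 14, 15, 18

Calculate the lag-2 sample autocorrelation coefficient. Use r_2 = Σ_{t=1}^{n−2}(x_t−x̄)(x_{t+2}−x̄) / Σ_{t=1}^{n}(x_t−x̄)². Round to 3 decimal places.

0.362

Mean x̄ = (1 + 0 + 6 + 5 + 5 + 8 + 11 + 9 + 14 + 15 + 18)/11 = 8.3636
Numerator Σ_{t=1}^{9}(x_t−x̄)(x_{t+2}−x̄) = 119.0083
Denominator Σ(x_t−x̄)² = 328.5455
r_2 = 119.0083 / 328.5455 = 0.362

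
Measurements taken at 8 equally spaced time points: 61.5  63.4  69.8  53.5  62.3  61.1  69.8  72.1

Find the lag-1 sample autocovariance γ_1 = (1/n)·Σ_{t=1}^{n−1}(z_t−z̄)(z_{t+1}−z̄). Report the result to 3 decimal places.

Mean z̄ = (61.5 + 63.4 + 69.8 + 53.5 + 62.3 + 61.1 + 69.8 + 72.1)/8 = 64.1875
Deviations: -2.6875, -0.7875, 5.6125, -10.6875, -1.8875, -3.0875, 5.6125, 7.9125
Σ_{t=1}^{7}(z_t−z̄)(z_{t+1}−z̄) = -9.2064
γ_1 = -9.2064 / 8 = -1.151

-1.151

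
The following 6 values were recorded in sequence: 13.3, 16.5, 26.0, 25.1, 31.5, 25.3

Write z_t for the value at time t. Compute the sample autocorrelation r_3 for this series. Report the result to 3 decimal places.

Mean z̄ = (13.3 + 16.5 + 26.0 + 25.1 + 31.5 + 25.3)/6 = 22.9500
Deviations from mean: -9.6500, -6.4500, 3.0500, 2.1500, 8.5500, 2.3500
Σ(z_t−z̄)(z_{t+3}−z̄) = (-20.7475) + (-55.1475) + (7.1675) = -68.7275
Denominator Σ(z_t−z̄)² = 227.2750
r_3 = -68.7275 / 227.2750 = -0.302

-0.302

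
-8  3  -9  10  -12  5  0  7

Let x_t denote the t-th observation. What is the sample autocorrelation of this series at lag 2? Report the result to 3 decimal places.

0.620

Mean x̄ = (-8 + 3 − 9 + 10 − 12 + 5 + 0 + 7)/8 = -0.5000
Deviations from mean: -7.5000, 3.5000, -8.5000, 10.5000, -11.5000, 5.5000, 0.5000, 7.5000
Numerator Σ_{t=1}^{6}(x_t−x̄)(x_{t+2}−x̄) = 291.5000
Denominator Σ(x_t−x̄)² = 470.0000
r_2 = 291.5000 / 470.0000 = 0.620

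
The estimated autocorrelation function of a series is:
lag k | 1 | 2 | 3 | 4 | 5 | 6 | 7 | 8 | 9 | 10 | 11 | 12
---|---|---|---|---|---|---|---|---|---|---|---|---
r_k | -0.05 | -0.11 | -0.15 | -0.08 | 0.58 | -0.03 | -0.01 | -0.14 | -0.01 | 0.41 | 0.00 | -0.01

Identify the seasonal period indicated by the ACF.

5

The largest autocorrelation is r_5 = 0.58, with a weaker echo at lag 10 (0.41); the remaining lags stay at or below 0.00.
The dominant spike at lag 5 indicates a seasonal period of 5.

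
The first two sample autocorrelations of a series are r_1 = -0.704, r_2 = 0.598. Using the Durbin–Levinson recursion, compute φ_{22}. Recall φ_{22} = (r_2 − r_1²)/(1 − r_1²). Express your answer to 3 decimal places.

φ_{22} = (r_2 − r_1²) / (1 − r_1²)
r_1² = (-0.704)² = 0.495616
Numerator = 0.598 − 0.4956 = 0.1024; denominator = 1 − 0.4956 = 0.5044
φ_{22} = 0.1024 / 0.5044 = 0.203

0.203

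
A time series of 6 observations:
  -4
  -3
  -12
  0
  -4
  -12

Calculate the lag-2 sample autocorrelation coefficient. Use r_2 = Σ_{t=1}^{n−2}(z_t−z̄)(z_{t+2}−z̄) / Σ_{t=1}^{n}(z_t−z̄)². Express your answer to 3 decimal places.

-0.337

Mean z̄ = (-4 − 3 − 12 + 0 − 4 − 12)/6 = -5.8333
Deviations from mean: 1.8333, 2.8333, -6.1667, 5.8333, 1.8333, -6.1667
Numerator Σ_{t=1}^{4}(z_t−z̄)(z_{t+2}−z̄) = -42.0556
Denominator Σ(z_t−z̄)² = 124.8333
r_2 = -42.0556 / 124.8333 = -0.337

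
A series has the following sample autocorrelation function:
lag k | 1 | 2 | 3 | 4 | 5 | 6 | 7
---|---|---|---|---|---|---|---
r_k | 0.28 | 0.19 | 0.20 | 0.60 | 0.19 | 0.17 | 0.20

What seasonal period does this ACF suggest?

4

The largest autocorrelation is r_4 = 0.60; the remaining lags stay at or below 0.28. The elevated value at lag 1 (0.28), dropping to 0.19 at lag 2, reflects decaying short-term dependence rather than seasonality.
The dominant spike at lag 4 indicates a seasonal period of 4.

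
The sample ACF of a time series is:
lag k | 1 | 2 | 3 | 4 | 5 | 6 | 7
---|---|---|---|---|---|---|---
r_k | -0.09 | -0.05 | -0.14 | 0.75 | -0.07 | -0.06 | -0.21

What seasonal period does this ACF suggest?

4

The largest autocorrelation is r_4 = 0.75; the remaining lags stay at or below -0.05.
The dominant spike at lag 4 indicates a seasonal period of 4.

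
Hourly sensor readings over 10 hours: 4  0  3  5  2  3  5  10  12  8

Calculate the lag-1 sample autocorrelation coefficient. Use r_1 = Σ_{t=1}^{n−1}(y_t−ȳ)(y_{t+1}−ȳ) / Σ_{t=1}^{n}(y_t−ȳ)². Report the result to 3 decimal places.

Mean ȳ = (4 + 0 + 3 + 5 + 2 + 3 + 5 + 10 + 12 + 8)/10 = 5.2000
Numerator Σ_{t=1}^{9}(y_t−ȳ)(y_{t+1}−ȳ) = 76.9600
Denominator Σ(y_t−ȳ)² = 125.6000
r_1 = 76.9600 / 125.6000 = 0.613

0.613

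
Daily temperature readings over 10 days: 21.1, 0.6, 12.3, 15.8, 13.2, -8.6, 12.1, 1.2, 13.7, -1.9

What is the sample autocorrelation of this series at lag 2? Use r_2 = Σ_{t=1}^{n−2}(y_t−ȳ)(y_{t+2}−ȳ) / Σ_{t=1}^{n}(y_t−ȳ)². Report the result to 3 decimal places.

0.145

Mean ȳ = (21.1 + 0.6 + 12.3 + 15.8 + 13.2 − 8.6 + 12.1 + 1.2 + 13.7 − 1.9)/10 = 7.9500
Numerator Σ_{t=1}^{8}(y_t−ȳ)(y_{t+2}−ȳ) = 116.2750
Denominator Σ(y_t−ȳ)² = 801.8250
r_2 = 116.2750 / 801.8250 = 0.145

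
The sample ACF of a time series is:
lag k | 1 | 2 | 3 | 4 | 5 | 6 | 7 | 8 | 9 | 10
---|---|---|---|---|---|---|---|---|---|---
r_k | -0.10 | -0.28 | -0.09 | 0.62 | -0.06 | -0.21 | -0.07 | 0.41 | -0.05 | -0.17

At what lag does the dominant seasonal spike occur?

The largest autocorrelation is r_4 = 0.62, with a weaker echo at lag 8 (0.41); the remaining lags stay at or below -0.05.
The dominant spike at lag 4 indicates a seasonal period of 4.

4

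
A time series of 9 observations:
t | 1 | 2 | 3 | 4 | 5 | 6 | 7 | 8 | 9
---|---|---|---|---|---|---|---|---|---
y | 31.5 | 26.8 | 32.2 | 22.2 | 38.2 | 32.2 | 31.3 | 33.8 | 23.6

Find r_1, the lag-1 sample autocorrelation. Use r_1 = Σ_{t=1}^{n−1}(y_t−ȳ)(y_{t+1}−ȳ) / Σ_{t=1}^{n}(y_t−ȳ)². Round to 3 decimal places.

Mean ȳ = (31.5 + 26.8 + 32.2 + 22.2 + 38.2 + 32.2 + 31.3 + 33.8 + 23.6)/9 = 30.2000
Numerator Σ_{t=1}^{8}(y_t−ȳ)(y_{t+1}−ȳ) = -92.8200
Denominator Σ(y_t−ȳ)² = 206.9800
r_1 = -92.8200 / 206.9800 = -0.448

-0.448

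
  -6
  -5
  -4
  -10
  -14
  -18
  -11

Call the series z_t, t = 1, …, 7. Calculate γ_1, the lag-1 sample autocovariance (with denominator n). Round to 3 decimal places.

12.886

Mean z̄ = (-6 − 5 − 4 − 10 − 14 − 18 − 11)/7 = -9.7143
Σ_{t=1}^{6}(z_t−z̄)(z_{t+1}−z̄) = 90.2041
γ_1 = 90.2041 / 7 = 12.886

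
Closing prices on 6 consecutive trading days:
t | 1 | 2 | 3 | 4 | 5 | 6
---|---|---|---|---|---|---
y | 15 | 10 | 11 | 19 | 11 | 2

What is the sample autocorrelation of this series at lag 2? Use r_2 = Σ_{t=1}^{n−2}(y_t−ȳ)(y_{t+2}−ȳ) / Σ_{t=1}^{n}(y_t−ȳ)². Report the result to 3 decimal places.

Mean ȳ = (15 + 10 + 11 + 19 + 11 + 2)/6 = 11.3333
Σ(y_t−ȳ)(y_{t+2}−ȳ) = (-1.2222) + (-10.2222) + (0.1111) + (-71.5556) = -82.8889
Denominator Σ(y_t−ȳ)² = 161.3333
r_2 = -82.8889 / 161.3333 = -0.514

-0.514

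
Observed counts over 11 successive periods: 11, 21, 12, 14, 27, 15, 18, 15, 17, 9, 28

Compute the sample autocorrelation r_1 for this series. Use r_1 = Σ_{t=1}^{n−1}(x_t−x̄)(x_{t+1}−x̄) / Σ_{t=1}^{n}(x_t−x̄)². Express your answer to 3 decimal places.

-0.450

Mean x̄ = (11 + 21 + 12 + 14 + 27 + 15 + 18 + 15 + 17 + 9 + 28)/11 = 17.0000
Numerator Σ_{t=1}^{10}(x_t−x̄)(x_{t+1}−x̄) = -171.0000
Denominator Σ(x_t−x̄)² = 380.0000
r_1 = -171.0000 / 380.0000 = -0.450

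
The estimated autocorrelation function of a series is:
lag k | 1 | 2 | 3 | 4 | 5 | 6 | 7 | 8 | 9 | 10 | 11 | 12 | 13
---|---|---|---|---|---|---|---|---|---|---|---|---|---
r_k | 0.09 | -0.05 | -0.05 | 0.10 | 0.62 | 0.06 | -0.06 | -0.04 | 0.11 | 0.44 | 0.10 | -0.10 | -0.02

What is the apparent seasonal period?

5

The largest autocorrelation is r_5 = 0.62, with a weaker echo at lag 10 (0.44); the remaining lags stay at or below 0.11.
The dominant spike at lag 5 indicates a seasonal period of 5.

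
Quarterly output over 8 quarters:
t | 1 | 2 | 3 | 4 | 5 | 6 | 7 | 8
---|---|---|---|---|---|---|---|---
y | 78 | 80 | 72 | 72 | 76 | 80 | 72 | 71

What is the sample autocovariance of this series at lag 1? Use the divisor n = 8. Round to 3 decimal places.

Mean ȳ = (78 + 80 + 72 + 72 + 76 + 80 + 72 + 71)/8 = 75.1250
Deviations: 2.8750, 4.8750, -3.1250, -3.1250, 0.8750, 4.8750, -3.1250, -4.1250
Σ_{t=1}^{7}(y_t−ȳ)(y_{t+1}−ȳ) = 7.7344
γ_1 = 7.7344 / 8 = 0.967

0.967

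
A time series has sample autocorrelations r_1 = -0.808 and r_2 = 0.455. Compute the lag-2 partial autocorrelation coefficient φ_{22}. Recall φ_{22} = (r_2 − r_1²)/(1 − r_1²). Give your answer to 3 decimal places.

φ_{22} = (r_2 − r_1²) / (1 − r_1²)
r_1² = (-0.808)² = 0.652864
Numerator = 0.455 − 0.6529 = -0.1979; denominator = 1 − 0.6529 = 0.3471
φ_{22} = -0.1979 / 0.3471 = -0.570

-0.570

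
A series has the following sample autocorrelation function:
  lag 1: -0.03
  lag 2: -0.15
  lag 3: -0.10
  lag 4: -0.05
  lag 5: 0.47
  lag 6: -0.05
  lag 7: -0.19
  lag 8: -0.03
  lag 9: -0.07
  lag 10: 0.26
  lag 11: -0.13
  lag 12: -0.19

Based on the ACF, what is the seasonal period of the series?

The largest autocorrelation is r_5 = 0.47, with a weaker echo at lag 10 (0.26); the remaining lags stay at or below -0.03.
The dominant spike at lag 5 indicates a seasonal period of 5.

5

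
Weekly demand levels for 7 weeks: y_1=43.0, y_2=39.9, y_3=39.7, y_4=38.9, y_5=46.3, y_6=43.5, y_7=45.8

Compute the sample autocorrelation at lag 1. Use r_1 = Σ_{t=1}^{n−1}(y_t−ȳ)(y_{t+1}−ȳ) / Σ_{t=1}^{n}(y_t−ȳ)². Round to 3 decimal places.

Mean ȳ = (43.0 + 39.9 + 39.7 + 38.9 + 46.3 + 43.5 + 45.8)/7 = 42.4429
Deviations from mean: 0.5571, -2.5429, -2.7429, -3.5429, 3.8571, 1.0571, 3.3571
Σ(y_t−ȳ)(y_{t+1}−ȳ) = (-1.4167) + (6.9747) + (9.7176) + (-13.6653) + (4.0776) + (3.5490) = 9.2367
Denominator Σ(y_t−ȳ)² = 54.1171
r_1 = 9.2367 / 54.1171 = 0.171

0.171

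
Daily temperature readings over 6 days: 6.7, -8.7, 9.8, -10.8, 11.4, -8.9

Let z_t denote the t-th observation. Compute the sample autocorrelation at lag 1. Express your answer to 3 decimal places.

-0.874

Mean z̄ = (6.7 − 8.7 + 9.8 − 10.8 + 11.4 − 8.9)/6 = -0.0833
Deviations from mean: 6.7833, -8.6167, 9.8833, -10.7167, 11.4833, -8.8167
Numerator Σ_{t=1}^{5}(z_t−z̄)(z_{t+1}−z̄) = -473.8353
Denominator Σ(z_t−z̄)² = 542.3883
r_1 = -473.8353 / 542.3883 = -0.874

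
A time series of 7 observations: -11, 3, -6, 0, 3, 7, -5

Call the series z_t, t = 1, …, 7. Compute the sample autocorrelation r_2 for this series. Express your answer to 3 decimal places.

0.109

Mean z̄ = (-11 + 3 − 6 + 0 + 3 + 7 − 5)/7 = -1.2857
Numerator Σ_{t=1}^{5}(z_t−z̄)(z_{t+2}−z̄) = 25.8367
Denominator Σ(z_t−z̄)² = 237.4286
r_2 = 25.8367 / 237.4286 = 0.109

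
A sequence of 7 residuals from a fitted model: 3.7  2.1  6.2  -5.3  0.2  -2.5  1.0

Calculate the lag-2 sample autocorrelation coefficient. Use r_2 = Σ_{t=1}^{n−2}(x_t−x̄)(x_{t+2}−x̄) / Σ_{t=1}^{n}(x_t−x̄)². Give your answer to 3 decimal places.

Mean x̄ = (3.7 + 2.1 + 6.2 − 5.3 + 0.2 − 2.5 + 1.0)/7 = 0.7714
Numerator Σ_{t=1}^{5}(x_t−x̄)(x_{t+2}−x̄) = 24.4612
Denominator Σ(x_t−x̄)² = 87.7543
r_2 = 24.4612 / 87.7543 = 0.279

0.279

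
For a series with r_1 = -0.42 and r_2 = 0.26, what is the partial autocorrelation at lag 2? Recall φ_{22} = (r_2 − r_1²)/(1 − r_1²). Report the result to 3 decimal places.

0.102

φ_{22} = (r_2 − r_1²) / (1 − r_1²)
r_1² = (-0.42)² = 0.1764
Numerator = 0.26 − 0.1764 = 0.0836; denominator = 1 − 0.1764 = 0.8236
φ_{22} = 0.0836 / 0.8236 = 0.102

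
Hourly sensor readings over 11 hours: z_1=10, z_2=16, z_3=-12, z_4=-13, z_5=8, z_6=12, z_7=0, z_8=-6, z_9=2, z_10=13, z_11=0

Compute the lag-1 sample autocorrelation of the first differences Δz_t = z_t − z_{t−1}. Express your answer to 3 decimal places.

-0.089

First differences Δz: 6, -28, -1, 21, 4, -12, -6, 8, 11, -13
Mean of differences = -1.0000
Numerator Σ(Δz_t−Δz̄)(Δz_{t+1}−Δz̄) = -160.0000
Denominator Σ(Δz_t−Δz̄)² = 1802.0000
r_1(Δz) = -160.0000 / 1802.0000 = -0.089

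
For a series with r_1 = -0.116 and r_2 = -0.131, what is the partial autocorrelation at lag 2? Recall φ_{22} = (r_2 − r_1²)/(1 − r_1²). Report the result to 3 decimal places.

-0.146

φ_{22} = (r_2 − r_1²) / (1 − r_1²)
r_1² = (-0.116)² = 0.013456
Numerator = -0.131 − 0.0135 = -0.1445; denominator = 1 − 0.0135 = 0.9865
φ_{22} = -0.1445 / 0.9865 = -0.146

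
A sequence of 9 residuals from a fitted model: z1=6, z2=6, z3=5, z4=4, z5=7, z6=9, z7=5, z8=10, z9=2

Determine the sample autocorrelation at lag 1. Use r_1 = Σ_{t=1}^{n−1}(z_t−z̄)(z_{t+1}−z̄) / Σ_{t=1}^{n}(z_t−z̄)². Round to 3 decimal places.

Mean z̄ = (6 + 6 + 5 + 4 + 7 + 9 + 5 + 10 + 2)/9 = 6.0000
Numerator Σ_{t=1}^{8}(z_t−z̄)(z_{t+1}−z̄) = -20.0000
Denominator Σ(z_t−z̄)² = 48.0000
r_1 = -20.0000 / 48.0000 = -0.417

-0.417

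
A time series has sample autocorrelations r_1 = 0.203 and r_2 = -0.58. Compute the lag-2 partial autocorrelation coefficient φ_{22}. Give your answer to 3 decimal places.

φ_{22} = (r_2 − r_1²) / (1 − r_1²)
r_1² = (0.203)² = 0.041209
Numerator = -0.58 − 0.0412 = -0.6212; denominator = 1 − 0.0412 = 0.9588
φ_{22} = -0.6212 / 0.9588 = -0.648

-0.648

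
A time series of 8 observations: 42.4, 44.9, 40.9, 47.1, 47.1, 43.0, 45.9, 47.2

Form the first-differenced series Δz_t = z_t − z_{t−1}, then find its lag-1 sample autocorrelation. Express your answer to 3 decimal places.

First differences Δz: 2.5, -4.0, 6.2, 0.0, -4.1, 2.9, 1.3
Mean of differences = 0.6857
Numerator Σ(Δz_t−Δz̄)(Δz_{t+1}−Δz̄) = -44.0759
Denominator Σ(Δz_t−Δz̄)² = 84.3086
r_1(Δz) = -44.0759 / 84.3086 = -0.523

-0.523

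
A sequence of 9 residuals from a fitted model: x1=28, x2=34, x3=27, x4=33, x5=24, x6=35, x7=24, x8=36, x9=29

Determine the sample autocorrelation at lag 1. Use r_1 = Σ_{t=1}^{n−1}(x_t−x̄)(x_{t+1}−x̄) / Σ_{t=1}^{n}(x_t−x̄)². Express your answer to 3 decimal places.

Mean x̄ = (28 + 34 + 27 + 33 + 24 + 35 + 24 + 36 + 29)/9 = 30.0000
Numerator Σ_{t=1}^{8}(x_t−x̄)(x_{t+1}−x̄) = -149.0000
Denominator Σ(x_t−x̄)² = 172.0000
r_1 = -149.0000 / 172.0000 = -0.866

-0.866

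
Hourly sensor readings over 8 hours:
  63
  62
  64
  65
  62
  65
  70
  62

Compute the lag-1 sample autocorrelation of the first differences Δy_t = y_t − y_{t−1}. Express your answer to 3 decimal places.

First differences Δy: -1, 2, 1, -3, 3, 5, -8
Mean of differences = -0.1429
Numerator Σ(Δy_t−Δȳ)(Δy_{t+1}−Δȳ) = -35.8776
Denominator Σ(Δy_t−Δȳ)² = 112.8571
r_1(Δy) = -35.8776 / 112.8571 = -0.318

-0.318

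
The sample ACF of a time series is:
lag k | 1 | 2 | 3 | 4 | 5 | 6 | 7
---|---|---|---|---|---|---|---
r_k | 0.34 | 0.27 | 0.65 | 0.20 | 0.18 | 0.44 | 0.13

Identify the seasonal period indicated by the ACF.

The largest autocorrelation is r_3 = 0.65, with a weaker echo at lag 6 (0.44); the remaining lags stay at or below 0.34. The elevated value at lag 1 (0.34), dropping to 0.27 at lag 2, reflects decaying short-term dependence rather than seasonality.
The dominant spike at lag 3 indicates a seasonal period of 3.

3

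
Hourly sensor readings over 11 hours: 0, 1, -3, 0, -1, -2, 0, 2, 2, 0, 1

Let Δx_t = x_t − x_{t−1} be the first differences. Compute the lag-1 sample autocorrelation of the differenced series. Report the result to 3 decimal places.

-0.438

First differences Δx: 1, -4, 3, -1, -1, 2, 2, 0, -2, 1
Mean of differences = 0.1000
Numerator Σ(Δx_t−Δx̄)(Δx_{t+1}−Δx̄) = -17.9100
Denominator Σ(Δx_t−Δx̄)² = 40.9000
r_1(Δx) = -17.9100 / 40.9000 = -0.438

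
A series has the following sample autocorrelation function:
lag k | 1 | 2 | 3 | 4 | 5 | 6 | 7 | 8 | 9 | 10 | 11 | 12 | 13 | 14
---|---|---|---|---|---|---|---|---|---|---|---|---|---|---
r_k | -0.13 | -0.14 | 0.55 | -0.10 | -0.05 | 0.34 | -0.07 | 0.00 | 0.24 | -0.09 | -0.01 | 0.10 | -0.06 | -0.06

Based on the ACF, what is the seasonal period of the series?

The largest autocorrelation is r_3 = 0.55, with weaker echoes at lags 6 (0.34) and 9 (0.24); the remaining lags stay at or below 0.10.
The dominant spike at lag 3 indicates a seasonal period of 3.

3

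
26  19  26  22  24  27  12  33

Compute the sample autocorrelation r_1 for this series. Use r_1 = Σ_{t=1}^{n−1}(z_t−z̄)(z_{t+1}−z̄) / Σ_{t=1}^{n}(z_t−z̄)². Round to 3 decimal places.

Mean z̄ = (26 + 19 + 26 + 22 + 24 + 27 + 12 + 33)/8 = 23.6250
Deviations from mean: 2.3750, -4.6250, 2.3750, -1.6250, 0.3750, 3.3750, -11.6250, 9.3750
Numerator Σ_{t=1}^{7}(z_t−z̄)(z_{t+1}−z̄) = -173.3906
Denominator Σ(z_t−z̄)² = 269.8750
r_1 = -173.3906 / 269.8750 = -0.642

-0.642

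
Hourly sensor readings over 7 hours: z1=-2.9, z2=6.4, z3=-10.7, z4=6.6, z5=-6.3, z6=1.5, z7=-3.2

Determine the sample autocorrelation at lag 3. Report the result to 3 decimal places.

-0.374

Mean z̄ = (-2.9 + 6.4 − 10.7 + 6.6 − 6.3 + 1.5 − 3.2)/7 = -1.2286
Deviations from mean: -1.6714, 7.6286, -9.4714, 7.8286, -5.0714, 2.7286, -1.9714
Numerator Σ_{t=1}^{4}(z_t−z̄)(z_{t+3}−z̄) = -93.0496
Denominator Σ(z_t−z̄)² = 249.0343
r_3 = -93.0496 / 249.0343 = -0.374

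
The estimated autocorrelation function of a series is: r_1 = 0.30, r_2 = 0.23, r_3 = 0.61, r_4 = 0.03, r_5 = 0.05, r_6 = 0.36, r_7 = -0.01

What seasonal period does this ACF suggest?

The largest autocorrelation is r_3 = 0.61, with a weaker echo at lag 6 (0.36); the remaining lags stay at or below 0.30. The elevated value at lag 1 (0.30), dropping to 0.23 at lag 2, reflects decaying short-term dependence rather than seasonality.
The dominant spike at lag 3 indicates a seasonal period of 3.

3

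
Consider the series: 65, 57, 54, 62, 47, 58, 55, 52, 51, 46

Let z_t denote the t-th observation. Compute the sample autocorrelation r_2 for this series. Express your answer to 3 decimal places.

Mean z̄ = (65 + 57 + 54 + 62 + 47 + 58 + 55 + 52 + 51 + 46)/10 = 54.7000
Numerator Σ_{t=1}^{8}(z_t−z̄)(z_{t+2}−z̄) = 50.2200
Denominator Σ(z_t−z̄)² = 332.1000
r_2 = 50.2200 / 332.1000 = 0.151

0.151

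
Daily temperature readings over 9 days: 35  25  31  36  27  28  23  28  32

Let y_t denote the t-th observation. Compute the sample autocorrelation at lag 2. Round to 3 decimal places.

Mean ȳ = (35 + 25 + 31 + 36 + 27 + 28 + 23 + 28 + 32)/9 = 29.4444
Numerator Σ_{t=1}^{7}(y_t−ȳ)(y_{t+2}−ȳ) = -32.3951
Denominator Σ(y_t−ȳ)² = 154.2222
r_2 = -32.3951 / 154.2222 = -0.210

-0.210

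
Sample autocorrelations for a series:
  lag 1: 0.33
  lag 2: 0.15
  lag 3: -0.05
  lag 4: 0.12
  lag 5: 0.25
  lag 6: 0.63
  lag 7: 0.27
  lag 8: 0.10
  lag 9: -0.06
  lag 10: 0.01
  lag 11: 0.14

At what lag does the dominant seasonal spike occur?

The largest autocorrelation is r_6 = 0.63; the remaining lags stay at or below 0.33. The elevated value at lag 1 (0.33), dropping to 0.15 at lag 2, reflects decaying short-term dependence rather than seasonality.
The dominant spike at lag 6 indicates a seasonal period of 6.

6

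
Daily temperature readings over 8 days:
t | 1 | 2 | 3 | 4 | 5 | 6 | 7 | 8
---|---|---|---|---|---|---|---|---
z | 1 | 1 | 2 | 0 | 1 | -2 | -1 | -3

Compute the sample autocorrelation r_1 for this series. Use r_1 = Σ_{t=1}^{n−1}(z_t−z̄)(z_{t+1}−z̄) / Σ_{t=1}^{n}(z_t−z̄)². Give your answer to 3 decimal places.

Mean z̄ = (1 + 1 + 2 + 0 + 1 − 2 − 1 − 3)/8 = -0.1250
Σ(z_t−z̄)(z_{t+1}−z̄) = (1.2656) + (2.3906) + (0.2656) + (0.1406) + (-2.1094) + (1.6406) + (2.5156) = 6.1094
Denominator Σ(z_t−z̄)² = 20.8750
r_1 = 6.1094 / 20.8750 = 0.293

0.293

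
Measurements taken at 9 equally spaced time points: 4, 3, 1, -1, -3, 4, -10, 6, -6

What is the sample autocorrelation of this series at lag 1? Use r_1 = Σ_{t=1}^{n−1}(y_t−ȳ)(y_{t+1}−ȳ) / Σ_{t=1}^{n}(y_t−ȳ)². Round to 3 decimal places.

Mean ȳ = (4 + 3 + 1 − 1 − 3 + 4 − 10 + 6 − 6)/9 = -0.2222
Numerator Σ_{t=1}^{8}(y_t−ȳ)(y_{t+1}−ȳ) = -131.0494
Denominator Σ(y_t−ȳ)² = 223.5556
r_1 = -131.0494 / 223.5556 = -0.586

-0.586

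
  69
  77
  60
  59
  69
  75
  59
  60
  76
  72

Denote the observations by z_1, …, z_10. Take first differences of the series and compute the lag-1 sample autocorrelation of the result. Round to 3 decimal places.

First differences Δz: 8, -17, -1, 10, 6, -16, 1, 16, -4
Mean of differences = 0.3333
Numerator Σ(Δz_t−Δz̄)(Δz_{t+1}−Δz̄) = -228.7778
Denominator Σ(Δz_t−Δz̄)² = 1018.0000
r_1(Δz) = -228.7778 / 1018.0000 = -0.225

-0.225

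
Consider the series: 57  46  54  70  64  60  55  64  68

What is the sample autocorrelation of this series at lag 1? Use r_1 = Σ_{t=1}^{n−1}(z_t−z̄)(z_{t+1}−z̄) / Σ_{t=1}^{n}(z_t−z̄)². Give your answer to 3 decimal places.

Mean z̄ = (57 + 46 + 54 + 70 + 64 + 60 + 55 + 64 + 68)/9 = 59.7778
Numerator Σ_{t=1}^{8}(z_t−z̄)(z_{t+1}−z̄) = 116.3951
Denominator Σ(z_t−z̄)² = 461.5556
r_1 = 116.3951 / 461.5556 = 0.252

0.252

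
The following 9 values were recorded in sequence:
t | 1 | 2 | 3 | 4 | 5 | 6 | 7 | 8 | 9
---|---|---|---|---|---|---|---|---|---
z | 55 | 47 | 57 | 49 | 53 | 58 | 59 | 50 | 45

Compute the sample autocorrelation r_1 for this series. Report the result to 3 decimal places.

-0.075

Mean z̄ = (55 + 47 + 57 + 49 + 53 + 58 + 59 + 50 + 45)/9 = 52.5556
Numerator Σ_{t=1}^{8}(z_t−z̄)(z_{t+1}−z̄) = -15.3086
Denominator Σ(z_t−z̄)² = 204.2222
r_1 = -15.3086 / 204.2222 = -0.075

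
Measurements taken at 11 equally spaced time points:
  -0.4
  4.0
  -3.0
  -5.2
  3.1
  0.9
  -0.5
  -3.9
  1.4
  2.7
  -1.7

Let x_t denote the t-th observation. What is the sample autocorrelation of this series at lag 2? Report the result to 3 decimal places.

-0.603

Mean x̄ = (-0.4 + 4.0 − 3.0 − 5.2 + 3.1 + 0.9 − 0.5 − 3.9 + 1.4 + 2.7 − 1.7)/11 = -0.2364
Numerator Σ_{t=1}^{9}(x_t−x̄)(x_{t+2}−x̄) = -54.0636
Denominator Σ(x_t−x̄)² = 89.6055
r_2 = -54.0636 / 89.6055 = -0.603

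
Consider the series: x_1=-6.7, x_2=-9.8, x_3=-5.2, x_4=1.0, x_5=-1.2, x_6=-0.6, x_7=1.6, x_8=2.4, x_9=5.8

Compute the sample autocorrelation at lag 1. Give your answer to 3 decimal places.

Mean x̄ = (-6.7 − 9.8 − 5.2 + 1.0 − 1.2 − 0.6 + 1.6 + 2.4 + 5.8)/9 = -1.4111
Numerator Σ_{t=1}^{8}(x_t−x̄)(x_{t+1}−x̄) = 109.0977
Denominator Σ(x_t−x̄)² = 194.8089
r_1 = 109.0977 / 194.8089 = 0.560

0.560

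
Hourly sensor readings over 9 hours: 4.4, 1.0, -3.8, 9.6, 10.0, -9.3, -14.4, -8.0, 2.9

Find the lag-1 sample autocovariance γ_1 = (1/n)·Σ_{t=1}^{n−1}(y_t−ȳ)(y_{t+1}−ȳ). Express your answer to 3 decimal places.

19.972

Mean ȳ = (4.4 + 1.0 − 3.8 + 9.6 + 10.0 − 9.3 − 14.4 − 8.0 + 2.9)/9 = -0.8444
Σ_{t=1}^{8}(y_t−ȳ)(y_{t+1}−ȳ) = 179.7447
γ_1 = 179.7447 / 9 = 19.972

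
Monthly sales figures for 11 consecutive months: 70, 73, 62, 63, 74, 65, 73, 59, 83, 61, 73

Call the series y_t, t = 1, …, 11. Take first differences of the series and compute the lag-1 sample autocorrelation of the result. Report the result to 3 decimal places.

First differences Δy: 3, -11, 1, 11, -9, 8, -14, 24, -22, 12
Mean of differences = 0.3000
Numerator Σ(Δy_t−Δȳ)(Δy_{t+1}−Δȳ) = -1440.4900
Denominator Σ(Δy_t−Δȳ)² = 1796.1000
r_1(Δy) = -1440.4900 / 1796.1000 = -0.802

-0.802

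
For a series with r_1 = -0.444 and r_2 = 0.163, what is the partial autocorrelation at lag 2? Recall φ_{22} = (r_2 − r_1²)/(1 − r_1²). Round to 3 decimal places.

-0.043

φ_{22} = (r_2 − r_1²) / (1 − r_1²)
r_1² = (-0.444)² = 0.197136
Numerator = 0.163 − 0.1971 = -0.0341; denominator = 1 − 0.1971 = 0.8029
φ_{22} = -0.0341 / 0.8029 = -0.043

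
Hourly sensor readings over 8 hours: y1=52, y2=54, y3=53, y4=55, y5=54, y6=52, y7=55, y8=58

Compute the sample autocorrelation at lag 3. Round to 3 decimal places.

Mean ȳ = (52 + 54 + 53 + 55 + 54 + 52 + 55 + 58)/8 = 54.1250
Σ(y_t−ȳ)(y_{t+3}−ȳ) = (-1.8594) + (0.0156) + (2.3906) + (0.7656) + (-0.4844) = 0.8281
Denominator Σ(y_t−ȳ)² = 26.8750
r_3 = 0.8281 / 26.8750 = 0.031

0.031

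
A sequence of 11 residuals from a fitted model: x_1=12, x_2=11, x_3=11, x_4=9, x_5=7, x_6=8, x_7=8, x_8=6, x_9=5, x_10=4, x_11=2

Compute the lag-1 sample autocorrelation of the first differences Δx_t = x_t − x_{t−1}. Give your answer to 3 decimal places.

-0.100

First differences Δx: -1, 0, -2, -2, 1, 0, -2, -1, -1, -2
Mean of differences = -1.0000
Numerator Σ(Δx_t−Δx̄)(Δx_{t+1}−Δx̄) = -1.0000
Denominator Σ(Δx_t−Δx̄)² = 10.0000
r_1(Δx) = -1.0000 / 10.0000 = -0.100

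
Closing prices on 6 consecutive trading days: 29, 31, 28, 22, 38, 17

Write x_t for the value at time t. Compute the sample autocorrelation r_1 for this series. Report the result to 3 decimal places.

Mean x̄ = (29 + 31 + 28 + 22 + 38 + 17)/6 = 27.5000
Deviations from mean: 1.5000, 3.5000, 0.5000, -5.5000, 10.5000, -10.5000
Σ(x_t−x̄)(x_{t+1}−x̄) = (5.2500) + (1.7500) + (-2.7500) + (-57.7500) + (-110.2500) = -163.7500
Denominator Σ(x_t−x̄)² = 265.5000
r_1 = -163.7500 / 265.5000 = -0.617

-0.617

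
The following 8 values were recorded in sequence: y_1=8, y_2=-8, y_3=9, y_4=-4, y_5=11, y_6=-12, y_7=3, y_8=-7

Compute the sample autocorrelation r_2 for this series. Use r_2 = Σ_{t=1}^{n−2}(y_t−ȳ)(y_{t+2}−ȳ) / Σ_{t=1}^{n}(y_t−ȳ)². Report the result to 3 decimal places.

0.672

Mean ȳ = (8 − 8 + 9 − 4 + 11 − 12 + 3 − 7)/8 = 0.0000
Deviations from mean: 8.0000, -8.0000, 9.0000, -4.0000, 11.0000, -12.0000, 3.0000, -7.0000
Numerator Σ_{t=1}^{6}(y_t−ȳ)(y_{t+2}−ȳ) = 368.0000
Denominator Σ(y_t−ȳ)² = 548.0000
r_2 = 368.0000 / 548.0000 = 0.672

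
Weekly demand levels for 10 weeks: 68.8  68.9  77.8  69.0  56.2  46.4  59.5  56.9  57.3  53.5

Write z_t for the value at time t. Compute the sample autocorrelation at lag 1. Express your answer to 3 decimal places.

0.542

Mean z̄ = (68.8 + 68.9 + 77.8 + 69.0 + 56.2 + 46.4 + 59.5 + 56.9 + 57.3 + 53.5)/10 = 61.4300
Numerator Σ_{t=1}^{9}(z_t−z̄)(z_{t+1}−z̄) = 429.4851
Denominator Σ(z_t−z̄)² = 792.8410
r_1 = 429.4851 / 792.8410 = 0.542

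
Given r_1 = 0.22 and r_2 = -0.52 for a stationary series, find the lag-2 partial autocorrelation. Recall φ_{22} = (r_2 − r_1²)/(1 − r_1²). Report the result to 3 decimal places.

φ_{22} = (r_2 − r_1²) / (1 − r_1²)
r_1² = (0.22)² = 0.0484
Numerator = -0.52 − 0.0484 = -0.5684; denominator = 1 − 0.0484 = 0.9516
φ_{22} = -0.5684 / 0.9516 = -0.597

-0.597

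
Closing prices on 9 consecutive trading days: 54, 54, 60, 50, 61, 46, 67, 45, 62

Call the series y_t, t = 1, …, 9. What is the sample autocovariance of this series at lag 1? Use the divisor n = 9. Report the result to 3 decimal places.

Mean ȳ = (54 + 54 + 60 + 50 + 61 + 46 + 67 + 45 + 62)/9 = 55.4444
Σ_{t=1}^{8}(y_t−ȳ)(y_{t+1}−ȳ) = -410.3086
γ_1 = -410.3086 / 9 = -45.590

-45.590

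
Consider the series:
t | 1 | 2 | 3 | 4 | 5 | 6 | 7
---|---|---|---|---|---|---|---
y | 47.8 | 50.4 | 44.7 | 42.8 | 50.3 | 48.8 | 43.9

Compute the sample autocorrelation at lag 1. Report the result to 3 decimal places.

-0.150

Mean ȳ = (47.8 + 50.4 + 44.7 + 42.8 + 50.3 + 48.8 + 43.9)/7 = 46.9571
Σ(y_t−ȳ)(y_{t+1}−ȳ) = (2.9018) + (-7.7710) + (9.3833) + (-13.8967) + (6.1604) + (-5.6339) = -8.8561
Denominator Σ(y_t−ȳ)² = 58.8571
r_1 = -8.8561 / 58.8571 = -0.150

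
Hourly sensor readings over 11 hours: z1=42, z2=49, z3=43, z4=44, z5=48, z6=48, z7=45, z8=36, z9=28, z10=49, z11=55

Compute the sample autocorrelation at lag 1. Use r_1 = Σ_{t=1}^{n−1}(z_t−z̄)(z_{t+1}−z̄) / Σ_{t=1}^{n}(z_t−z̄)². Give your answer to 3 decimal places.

Mean z̄ = (42 + 49 + 43 + 44 + 48 + 48 + 45 + 36 + 28 + 49 + 55)/11 = 44.2727
Numerator Σ_{t=1}^{10}(z_t−z̄)(z_{t+1}−z̄) = 101.5620
Denominator Σ(z_t−z̄)² = 528.1818
r_1 = 101.5620 / 528.1818 = 0.192

0.192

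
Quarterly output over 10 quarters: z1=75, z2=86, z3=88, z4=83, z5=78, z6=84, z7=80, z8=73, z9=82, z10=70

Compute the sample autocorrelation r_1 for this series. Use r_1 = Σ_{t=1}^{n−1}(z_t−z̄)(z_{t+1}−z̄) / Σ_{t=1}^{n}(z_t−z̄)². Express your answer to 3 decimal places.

-0.015

Mean z̄ = (75 + 86 + 88 + 83 + 78 + 84 + 80 + 73 + 82 + 70)/10 = 79.9000
Numerator Σ_{t=1}^{9}(z_t−z̄)(z_{t+1}−z̄) = -4.6100
Denominator Σ(z_t−z̄)² = 306.9000
r_1 = -4.6100 / 306.9000 = -0.015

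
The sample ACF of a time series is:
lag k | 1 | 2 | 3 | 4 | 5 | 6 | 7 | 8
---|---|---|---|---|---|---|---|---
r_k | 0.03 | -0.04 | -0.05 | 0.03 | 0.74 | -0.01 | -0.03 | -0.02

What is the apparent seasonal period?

5

The largest autocorrelation is r_5 = 0.74; the remaining lags stay at or below 0.03.
The dominant spike at lag 5 indicates a seasonal period of 5.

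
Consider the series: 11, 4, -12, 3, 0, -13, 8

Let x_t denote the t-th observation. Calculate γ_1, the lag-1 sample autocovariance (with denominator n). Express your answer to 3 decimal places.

Mean x̄ = (11 + 4 − 12 + 3 + 0 − 13 + 8)/7 = 0.1429
Σ_{t=1}^{6}(x_t−x̄)(x_{t+1}−x̄) = -141.4490
γ_1 = -141.4490 / 7 = -20.207

-20.207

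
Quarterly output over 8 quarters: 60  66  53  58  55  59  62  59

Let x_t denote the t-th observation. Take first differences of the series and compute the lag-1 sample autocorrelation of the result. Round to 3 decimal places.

First differences Δx: 6, -13, 5, -3, 4, 3, -3
Mean of differences = -0.1429
Numerator Σ(Δx_t−Δx̄)(Δx_{t+1}−Δx̄) = -167.5918
Denominator Σ(Δx_t−Δx̄)² = 272.8571
r_1(Δx) = -167.5918 / 272.8571 = -0.614

-0.614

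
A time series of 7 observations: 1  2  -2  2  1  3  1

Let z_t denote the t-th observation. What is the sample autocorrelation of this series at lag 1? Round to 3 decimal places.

Mean z̄ = (1 + 2 − 2 + 2 + 1 + 3 + 1)/7 = 1.1429
Deviations from mean: -0.1429, 0.8571, -3.1429, 0.8571, -0.1429, 1.8571, -0.1429
Σ(z_t−z̄)(z_{t+1}−z̄) = (-0.1224) + (-2.6939) + (-2.6939) + (-0.1224) + (-0.2653) + (-0.2653) = -6.1633
Denominator Σ(z_t−z̄)² = 14.8571
r_1 = -6.1633 / 14.8571 = -0.415

-0.415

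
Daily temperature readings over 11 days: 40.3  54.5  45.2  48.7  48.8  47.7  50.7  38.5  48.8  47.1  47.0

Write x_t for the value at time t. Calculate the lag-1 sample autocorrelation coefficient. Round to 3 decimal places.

-0.533

Mean x̄ = (40.3 + 54.5 + 45.2 + 48.7 + 48.8 + 47.7 + 50.7 + 38.5 + 48.8 + 47.1 + 47.0)/11 = 47.0273
Numerator Σ_{t=1}^{10}(x_t−x̄)(x_{t+1}−x̄) = -106.6617
Denominator Σ(x_t−x̄)² = 200.1818
r_1 = -106.6617 / 200.1818 = -0.533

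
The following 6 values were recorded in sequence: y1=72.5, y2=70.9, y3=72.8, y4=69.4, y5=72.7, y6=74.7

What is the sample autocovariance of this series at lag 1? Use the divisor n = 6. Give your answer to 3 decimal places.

Mean ȳ = (72.5 + 70.9 + 72.8 + 69.4 + 72.7 + 74.7)/6 = 72.1667
Σ_{t=1}^{5}(y_t−ȳ)(y_{t+1}−ȳ) = -3.1011
γ_1 = -3.1011 / 6 = -0.517

-0.517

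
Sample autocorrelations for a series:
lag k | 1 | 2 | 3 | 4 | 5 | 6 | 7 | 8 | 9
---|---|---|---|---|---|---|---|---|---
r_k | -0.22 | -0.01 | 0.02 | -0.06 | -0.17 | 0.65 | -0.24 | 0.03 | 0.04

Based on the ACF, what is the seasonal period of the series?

6

The largest autocorrelation is r_6 = 0.65; the remaining lags stay at or below 0.04.
The dominant spike at lag 6 indicates a seasonal period of 6.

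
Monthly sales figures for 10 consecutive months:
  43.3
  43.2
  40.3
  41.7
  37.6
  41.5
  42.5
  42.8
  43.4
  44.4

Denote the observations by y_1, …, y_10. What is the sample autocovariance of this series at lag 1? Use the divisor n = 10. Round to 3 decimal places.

0.839

Mean ȳ = (43.3 + 43.2 + 40.3 + 41.7 + 37.6 + 41.5 + 42.5 + 42.8 + 43.4 + 44.4)/10 = 42.0700
Σ_{t=1}^{9}(y_t−ȳ)(y_{t+1}−ȳ) = 8.3851
γ_1 = 8.3851 / 10 = 0.839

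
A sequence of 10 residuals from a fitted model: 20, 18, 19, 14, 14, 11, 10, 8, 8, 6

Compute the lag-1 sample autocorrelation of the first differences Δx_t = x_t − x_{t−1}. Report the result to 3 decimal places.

-0.762

First differences Δx: -2, 1, -5, 0, -3, -1, -2, 0, -2
Mean of differences = -1.5556
Numerator Σ(Δx_t−Δx̄)(Δx_{t+1}−Δx̄) = -19.9753
Denominator Σ(Δx_t−Δx̄)² = 26.2222
r_1(Δx) = -19.9753 / 26.2222 = -0.762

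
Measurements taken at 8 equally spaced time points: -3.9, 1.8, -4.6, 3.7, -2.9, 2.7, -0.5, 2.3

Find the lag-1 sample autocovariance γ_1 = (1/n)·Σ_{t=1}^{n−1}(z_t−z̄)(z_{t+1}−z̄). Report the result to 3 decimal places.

Mean z̄ = (-3.9 + 1.8 − 4.6 + 3.7 − 2.9 + 2.7 − 0.5 + 2.3)/8 = -0.1750
Deviations: -3.7250, 1.9750, -4.4250, 3.8750, -2.7250, 2.8750, -0.3250, 2.4750
Σ_{t=1}^{7}(z_t−z̄)(z_{t+1}−z̄) = -53.3756
γ_1 = -53.3756 / 8 = -6.672

-6.672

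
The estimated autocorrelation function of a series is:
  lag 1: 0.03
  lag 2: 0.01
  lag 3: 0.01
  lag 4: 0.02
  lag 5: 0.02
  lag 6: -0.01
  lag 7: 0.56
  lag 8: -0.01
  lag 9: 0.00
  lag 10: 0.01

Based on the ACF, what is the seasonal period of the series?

7

The largest autocorrelation is r_7 = 0.56; the remaining lags stay at or below 0.03.
The dominant spike at lag 7 indicates a seasonal period of 7.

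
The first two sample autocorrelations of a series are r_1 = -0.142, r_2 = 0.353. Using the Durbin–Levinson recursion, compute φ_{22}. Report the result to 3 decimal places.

0.340

φ_{22} = (r_2 − r_1²) / (1 − r_1²)
r_1² = (-0.142)² = 0.020164
Numerator = 0.353 − 0.0202 = 0.3328; denominator = 1 − 0.0202 = 0.9798
φ_{22} = 0.3328 / 0.9798 = 0.340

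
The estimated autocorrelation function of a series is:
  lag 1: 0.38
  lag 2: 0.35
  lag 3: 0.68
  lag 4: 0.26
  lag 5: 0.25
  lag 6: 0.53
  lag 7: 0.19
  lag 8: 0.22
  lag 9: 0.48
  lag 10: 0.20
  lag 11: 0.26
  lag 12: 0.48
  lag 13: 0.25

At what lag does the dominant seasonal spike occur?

3

The largest autocorrelation is r_3 = 0.68, with weaker echoes at lags 6 (0.53), 9 (0.48) and 12 (0.48); the remaining lags stay at or below 0.38. The elevated value at lag 1 (0.38), dropping to 0.35 at lag 2, reflects decaying short-term dependence rather than seasonality.
The dominant spike at lag 3 indicates a seasonal period of 3.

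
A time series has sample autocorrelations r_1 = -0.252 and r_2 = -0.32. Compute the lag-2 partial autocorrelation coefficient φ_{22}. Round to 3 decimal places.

φ_{22} = (r_2 − r_1²) / (1 − r_1²)
r_1² = (-0.252)² = 0.063504
Numerator = -0.32 − 0.0635 = -0.3835; denominator = 1 − 0.0635 = 0.9365
φ_{22} = -0.3835 / 0.9365 = -0.410

-0.410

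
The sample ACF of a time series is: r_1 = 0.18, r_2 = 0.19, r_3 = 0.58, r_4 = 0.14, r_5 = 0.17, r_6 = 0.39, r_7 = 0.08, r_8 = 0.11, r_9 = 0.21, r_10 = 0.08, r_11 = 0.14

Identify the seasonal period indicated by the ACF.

3

The largest autocorrelation is r_3 = 0.58, with weaker echoes at lags 6 (0.39) and 9 (0.21); the remaining lags stay at or below 0.19.
The dominant spike at lag 3 indicates a seasonal period of 3.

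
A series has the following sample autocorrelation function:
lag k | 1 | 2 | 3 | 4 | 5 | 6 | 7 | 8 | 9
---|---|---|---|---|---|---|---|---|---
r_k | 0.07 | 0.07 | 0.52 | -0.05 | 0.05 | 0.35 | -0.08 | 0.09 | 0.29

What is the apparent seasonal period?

The largest autocorrelation is r_3 = 0.52, with weaker echoes at lags 6 (0.35) and 9 (0.29); the remaining lags stay at or below 0.09.
The dominant spike at lag 3 indicates a seasonal period of 3.

3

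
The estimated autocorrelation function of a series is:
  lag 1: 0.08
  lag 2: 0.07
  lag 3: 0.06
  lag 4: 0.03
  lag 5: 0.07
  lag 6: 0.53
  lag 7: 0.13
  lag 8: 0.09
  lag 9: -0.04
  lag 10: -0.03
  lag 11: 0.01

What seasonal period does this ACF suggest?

6

The largest autocorrelation is r_6 = 0.53; the remaining lags stay at or below 0.13.
The dominant spike at lag 6 indicates a seasonal period of 6.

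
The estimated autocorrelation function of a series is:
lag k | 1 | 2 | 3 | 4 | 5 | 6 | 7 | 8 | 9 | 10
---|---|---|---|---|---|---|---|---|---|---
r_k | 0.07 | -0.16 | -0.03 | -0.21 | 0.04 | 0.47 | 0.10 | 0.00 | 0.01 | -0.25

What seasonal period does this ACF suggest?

The largest autocorrelation is r_6 = 0.47; the remaining lags stay at or below 0.10.
The dominant spike at lag 6 indicates a seasonal period of 6.

6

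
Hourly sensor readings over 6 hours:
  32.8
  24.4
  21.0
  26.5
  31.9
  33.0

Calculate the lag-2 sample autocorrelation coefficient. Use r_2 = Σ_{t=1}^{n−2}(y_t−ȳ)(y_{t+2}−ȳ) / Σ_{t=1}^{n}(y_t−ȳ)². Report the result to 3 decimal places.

-0.479

Mean ȳ = (32.8 + 24.4 + 21.0 + 26.5 + 31.9 + 33.0)/6 = 28.2667
Deviations from mean: 4.5333, -3.8667, -7.2667, -1.7667, 3.6333, 4.7333
Σ(y_t−ȳ)(y_{t+2}−ȳ) = (-32.9422) + (6.8311) + (-26.4022) + (-8.3622) = -60.8756
Denominator Σ(y_t−ȳ)² = 127.0333
r_2 = -60.8756 / 127.0333 = -0.479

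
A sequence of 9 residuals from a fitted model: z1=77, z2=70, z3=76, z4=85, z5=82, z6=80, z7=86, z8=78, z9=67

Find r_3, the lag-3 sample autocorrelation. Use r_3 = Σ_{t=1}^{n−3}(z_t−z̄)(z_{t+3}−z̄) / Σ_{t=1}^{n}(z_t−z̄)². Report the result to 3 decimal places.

-0.024

Mean z̄ = (77 + 70 + 76 + 85 + 82 + 80 + 86 + 78 + 67)/9 = 77.8889
Σ(z_t−z̄)(z_{t+3}−z̄) = (-6.3210) + (-32.4321) + (-3.9877) + (57.6790) + (0.4568) + (-22.9877) = -7.5926
Denominator Σ(z_t−z̄)² = 322.8889
r_3 = -7.5926 / 322.8889 = -0.024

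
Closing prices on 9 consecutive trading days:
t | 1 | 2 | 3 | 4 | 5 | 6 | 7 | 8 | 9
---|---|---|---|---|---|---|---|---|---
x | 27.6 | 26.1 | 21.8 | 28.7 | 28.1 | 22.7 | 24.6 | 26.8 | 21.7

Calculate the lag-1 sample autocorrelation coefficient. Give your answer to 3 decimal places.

Mean x̄ = (27.6 + 26.1 + 21.8 + 28.7 + 28.1 + 22.7 + 24.6 + 26.8 + 21.7)/9 = 25.3444
Numerator Σ_{t=1}^{8}(x_t−x̄)(x_{t+1}−x̄) = -15.3275
Denominator Σ(x_t−x̄)² = 60.0222
r_1 = -15.3275 / 60.0222 = -0.255

-0.255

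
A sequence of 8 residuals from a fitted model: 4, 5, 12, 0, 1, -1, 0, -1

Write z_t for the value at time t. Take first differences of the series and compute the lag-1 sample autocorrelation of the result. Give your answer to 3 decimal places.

First differences Δz: 1, 7, -12, 1, -2, 1, -1
Mean of differences = -0.7143
Numerator Σ(Δz_t−Δz̄)(Δz_{t+1}−Δz̄) = -98.0816
Denominator Σ(Δz_t−Δz̄)² = 197.4286
r_1(Δz) = -98.0816 / 197.4286 = -0.497

-0.497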